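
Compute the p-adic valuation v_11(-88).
v_11(-88) = 1

v_11(n) is the largest exponent k such that 11^k divides n. Factor out: -88 = -11^1 · 8. (Sign doesn't affect v_p.) So v_11(-88) = 1.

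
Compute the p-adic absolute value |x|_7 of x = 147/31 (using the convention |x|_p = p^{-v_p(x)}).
|147/31|_7 = 1/49

Step 1 — compute v_7(x) by factoring powers of 7 out of the numerator and denominator: v_7(147/31) = 2. Step 2 — apply |x|_p = p^{-v_p(x)} = 7^{-2} = 1/49.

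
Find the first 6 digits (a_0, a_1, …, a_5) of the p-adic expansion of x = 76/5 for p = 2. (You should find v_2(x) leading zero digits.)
(a_0, …, a_5) = (0, 0, 1, 1, 1, 0)

v_2(76/5) = 2, so a_0 = ... = a_1 = 0. Factor out: x = 2^2 · u with u = 19/5 a unit in ℤ_2. Expand u iteratively via a_{v+i} = u_i mod 2, u_{i+1} = (u_i − a_{v+i})/2:
  u_0 = 19/5;  a_2 = 1;  u_1 = (u_0 − 1)/2 = 7/5
  u_1 = 7/5;  a_3 = 1;  u_2 = (u_1 − 1)/2 = 1/5
  u_2 = 1/5;  a_4 = 1;  u_3 = (u_2 − 1)/2 = -2/5
  u_3 = -2/5;  a_5 = 0;  u_4 = (u_3 − 0)/2 = -1/5
Digits: (0, 0, 1, 1, 1, 0).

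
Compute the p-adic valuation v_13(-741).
v_13(-741) = 1

v_13(n) is the largest exponent k such that 13^k divides n. Factor out: -741 = -13^1 · 57. (Sign doesn't affect v_p.) So v_13(-741) = 1.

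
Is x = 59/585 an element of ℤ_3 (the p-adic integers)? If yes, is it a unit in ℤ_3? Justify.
x ∉ ℤ_3 (v_3(x) = -2 < 0)

ℤ_3 = {x ∈ ℚ_3 : v_3(x) ≥ 0} and ℤ_3^× = {x ∈ ℤ_3 : v_3(x) = 0}. Here v_3(59/585) = v_3(num) − v_3(den) = -2; compare against these criteria.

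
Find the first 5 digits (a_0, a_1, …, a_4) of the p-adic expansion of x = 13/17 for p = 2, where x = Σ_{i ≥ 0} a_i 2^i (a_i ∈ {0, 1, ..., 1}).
(a_0, …, a_4) = (1, 0, 1, 1, 1)

v_2(13/17) = 0 (numerator and denominator both coprime to 2), so x ∈ ℤ_2^×. Compute digits iteratively via a_i = x_i mod 2, x_{i+1} = (x_i − a_i)/2, with x_0 = x:
  x_0 = 13/17;  a_0 = 1;  x_1 = (x_0 − 1)/2 = -2/17
  x_1 = -2/17;  a_1 = 0;  x_2 = (x_1 − 0)/2 = -1/17
  x_2 = -1/17;  a_2 = 1;  x_3 = (x_2 − 1)/2 = -9/17
  x_3 = -9/17;  a_3 = 1;  x_4 = (x_3 − 1)/2 = -13/17
  x_4 = -13/17;  a_4 = 1;  x_5 = (x_4 − 1)/2 = -15/17
Digits: (1, 0, 1, 1, 1).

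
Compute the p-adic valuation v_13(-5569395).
v_13(-5569395) = 5

v_13(n) is the largest exponent k such that 13^k divides n. Factor out: -5569395 = -13^5 · 15. (Sign doesn't affect v_p.) So v_13(-5569395) = 5.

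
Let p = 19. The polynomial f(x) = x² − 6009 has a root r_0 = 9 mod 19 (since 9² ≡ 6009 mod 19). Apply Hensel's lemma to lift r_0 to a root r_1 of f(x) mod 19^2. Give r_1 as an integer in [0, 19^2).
r_1 = 218 (mod 361)

Hensel's recurrence: r_{i+1} = r_i − f(r_i)·(f′(r_i))^{-1} mod 19^{i+2}, with f′(x) = 2x. Iterate:
  r_0 = 9 (mod 19)
  r_1 = 218 (mod 361)
Final: r_1 = 218, and one checks f(r_1) ≡ 0 mod 19^2.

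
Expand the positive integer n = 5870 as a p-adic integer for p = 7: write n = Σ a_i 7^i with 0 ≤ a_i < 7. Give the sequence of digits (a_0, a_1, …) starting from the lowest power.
(a_0, a_1, …) = (4, 5, 0, 3, 2)

Repeated division by 7 gives the digits low-to-high: 5870 = 4 + 5·7^1 + 3·7^3 + 2·7^4. Digit sequence: (4, 5, 0, 3, 2).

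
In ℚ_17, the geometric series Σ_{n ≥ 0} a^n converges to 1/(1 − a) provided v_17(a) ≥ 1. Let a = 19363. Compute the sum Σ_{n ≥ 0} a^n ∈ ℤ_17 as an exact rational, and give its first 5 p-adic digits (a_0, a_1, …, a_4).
Σ a^n = 1/(1 − a) = -1/19362;  first 5 digits = (1, 0, 16, 3, 1)

v_17(a) = 2 ≥ 1, so the series converges in ℤ_17 to 1/(1 − a) = 1/(1 − 19363) = -1/19362. Expand this rational in ℤ_17: compute digits iteratively via d_i = x_i mod 17, x_{i+1} = (x_i − d_i)/17. The first 5 digits are (1, 0, 16, 3, 1).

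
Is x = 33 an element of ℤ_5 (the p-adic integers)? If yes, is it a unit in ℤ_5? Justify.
x ∈ ℤ_5^× (unit); v_5(x) = 0

ℤ_5 = {x ∈ ℚ_5 : v_5(x) ≥ 0} and ℤ_5^× = {x ∈ ℤ_5 : v_5(x) = 0}. Here v_5(33) = v_5(num) − v_5(den) = 0; compare against these criteria.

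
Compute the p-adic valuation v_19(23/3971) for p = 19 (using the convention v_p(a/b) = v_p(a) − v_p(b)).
v_19(23/3971) = -2

Factor powers of 19 from the numerator and denominator of the reduced fraction: 23 = 19^0 · 23 and 3971 = 19^2 · 11. Apply v_p(a/b) = v_p(a) − v_p(b): v_19(23/3971) = 0 − 2 = -2.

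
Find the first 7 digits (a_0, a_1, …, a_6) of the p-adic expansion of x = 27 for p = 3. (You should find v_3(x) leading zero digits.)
(a_0, …, a_6) = (0, 0, 0, 1, 0, 0, 0)

v_3(27) = 3, so a_0 = ... = a_2 = 0. Factor out: x = 3^3 · u with u = 1 a unit in ℤ_3. Expand u iteratively via a_{v+i} = u_i mod 3, u_{i+1} = (u_i − a_{v+i})/3:
  u_0 = 1;  a_3 = 1;  u_1 = (u_0 − 1)/3 = 0
  u_1 = 0;  a_4 = 0;  u_2 = (u_1 − 0)/3 = 0
  u_2 = 0;  a_5 = 0;  u_3 = (u_2 − 0)/3 = 0
  u_3 = 0;  a_6 = 0;  u_4 = (u_3 − 0)/3 = 0
Digits: (0, 0, 0, 1, 0, 0, 0).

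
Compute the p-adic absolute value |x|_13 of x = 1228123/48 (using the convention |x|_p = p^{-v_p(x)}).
|1228123/48|_13 = 1/28561

Step 1 — compute v_13(x) by factoring powers of 13 out of the numerator and denominator: v_13(1228123/48) = 4. Step 2 — apply |x|_p = p^{-v_p(x)} = 13^{-4} = 1/28561.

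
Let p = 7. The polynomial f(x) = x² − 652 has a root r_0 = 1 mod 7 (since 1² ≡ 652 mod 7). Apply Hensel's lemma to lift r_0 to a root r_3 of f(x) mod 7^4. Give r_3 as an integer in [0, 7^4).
r_3 = 645 (mod 2401)

Hensel's recurrence: r_{i+1} = r_i − f(r_i)·(f′(r_i))^{-1} mod 7^{i+2}, with f′(x) = 2x. Iterate:
  r_0 = 1 (mod 7)
  r_1 = 8 (mod 49)
  r_2 = 302 (mod 343)
  r_3 = 645 (mod 2401)
Final: r_3 = 645, and one checks f(r_3) ≡ 0 mod 7^4.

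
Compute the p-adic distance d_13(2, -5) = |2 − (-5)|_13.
d_13(2, -5) = 1

Step 1 — x − y = 2 − (-5) = 7. Step 2 — v_13(7) = 0 (factor: 7 = (13^0 · 7); the sign does not affect v_p). Step 3 — |x − y|_13 = 13^{0} = 1.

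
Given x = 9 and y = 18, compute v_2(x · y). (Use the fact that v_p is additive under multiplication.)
v_2(162) = 1

v_p(x) = 0 (factor: 9 = 2^0 · 9); v_p(y) = 1 (factor: 18 = 2^1 · 9). Additivity: v_p(xy) = v_p(x) + v_p(y) = 0 + 1 = 1. (Direct check: xy = 162 = 2^1 · (81).)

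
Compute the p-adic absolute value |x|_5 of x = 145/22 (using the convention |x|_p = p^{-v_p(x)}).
|145/22|_5 = 1/5

Step 1 — compute v_5(x) by factoring powers of 5 out of the numerator and denominator: v_5(145/22) = 1. Step 2 — apply |x|_p = p^{-v_p(x)} = 5^{-1} = 1/5.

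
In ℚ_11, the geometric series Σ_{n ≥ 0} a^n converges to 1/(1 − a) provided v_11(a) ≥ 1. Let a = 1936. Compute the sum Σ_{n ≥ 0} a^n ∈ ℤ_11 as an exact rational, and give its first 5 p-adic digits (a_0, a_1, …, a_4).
Σ a^n = 1/(1 − a) = -1/1935;  first 5 digits = (1, 0, 5, 1, 3)

v_11(a) = 2 ≥ 1, so the series converges in ℤ_11 to 1/(1 − a) = 1/(1 − 1936) = -1/1935. Expand this rational in ℤ_11: compute digits iteratively via d_i = x_i mod 11, x_{i+1} = (x_i − d_i)/11. The first 5 digits are (1, 0, 5, 1, 3).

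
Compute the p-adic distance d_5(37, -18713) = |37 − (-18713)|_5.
d_5(37, -18713) = 1/3125

Step 1 — x − y = 37 − (-18713) = 18750. Step 2 — v_5(18750) = 5 (factor: 18750 = (5^5 · 6); the sign does not affect v_p). Step 3 — |x − y|_5 = 5^{-5} = 1/3125.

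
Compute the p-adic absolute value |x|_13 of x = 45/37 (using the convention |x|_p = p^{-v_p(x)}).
|45/37|_13 = 1

Step 1 — compute v_13(x) by factoring powers of 13 out of the numerator and denominator: v_13(45/37) = 0. Step 2 — apply |x|_p = p^{-v_p(x)} = 13^{0} = 1.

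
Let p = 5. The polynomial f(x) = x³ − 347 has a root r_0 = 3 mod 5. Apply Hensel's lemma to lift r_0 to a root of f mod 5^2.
r_1 = 13 (mod 25)

Hensel: r_{i+1} = r_i − f(r_i)/f′(r_i) mod 5^{i+2}, where f′(x) = 3x². Iterate:
  r_0 = 3 (mod 5)
  r_1 = 13 (mod 25)
Final: r = 13 with f(r) ≡ 0 mod 5^2.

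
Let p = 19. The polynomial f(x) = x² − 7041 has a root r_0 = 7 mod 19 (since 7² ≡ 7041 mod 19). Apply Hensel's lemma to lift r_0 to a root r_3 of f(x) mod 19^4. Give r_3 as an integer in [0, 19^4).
r_3 = 86115 (mod 130321)

Hensel's recurrence: r_{i+1} = r_i − f(r_i)·(f′(r_i))^{-1} mod 19^{i+2}, with f′(x) = 2x. Iterate:
  r_0 = 7 (mod 19)
  r_1 = 197 (mod 361)
  r_2 = 3807 (mod 6859)
  r_3 = 86115 (mod 130321)
Final: r_3 = 86115, and one checks f(r_3) ≡ 0 mod 19^4.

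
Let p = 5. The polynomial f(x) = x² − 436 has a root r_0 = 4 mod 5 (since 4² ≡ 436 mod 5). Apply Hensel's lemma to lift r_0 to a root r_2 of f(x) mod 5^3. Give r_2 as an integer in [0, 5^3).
r_2 = 44 (mod 125)

Hensel's recurrence: r_{i+1} = r_i − f(r_i)·(f′(r_i))^{-1} mod 5^{i+2}, with f′(x) = 2x. Iterate:
  r_0 = 4 (mod 5)
  r_1 = 19 (mod 25)
  r_2 = 44 (mod 125)
Final: r_2 = 44, and one checks f(r_2) ≡ 0 mod 5^3.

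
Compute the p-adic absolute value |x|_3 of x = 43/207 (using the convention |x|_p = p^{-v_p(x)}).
|43/207|_3 = 9

Step 1 — compute v_3(x) by factoring powers of 3 out of the numerator and denominator: v_3(43/207) = -2. Step 2 — apply |x|_p = p^{-v_p(x)} = 3^{2} = 9.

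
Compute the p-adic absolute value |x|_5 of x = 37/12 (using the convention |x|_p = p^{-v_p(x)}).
|37/12|_5 = 1

Step 1 — compute v_5(x) by factoring powers of 5 out of the numerator and denominator: v_5(37/12) = 0. Step 2 — apply |x|_p = p^{-v_p(x)} = 5^{0} = 1.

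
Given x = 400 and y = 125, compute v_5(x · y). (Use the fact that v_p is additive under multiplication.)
v_5(50000) = 5

v_p(x) = 2 (factor: 400 = 5^2 · 16); v_p(y) = 3 (factor: 125 = 5^3 · 1). Additivity: v_p(xy) = v_p(x) + v_p(y) = 2 + 3 = 5. (Direct check: xy = 50000 = 5^5 · (16).)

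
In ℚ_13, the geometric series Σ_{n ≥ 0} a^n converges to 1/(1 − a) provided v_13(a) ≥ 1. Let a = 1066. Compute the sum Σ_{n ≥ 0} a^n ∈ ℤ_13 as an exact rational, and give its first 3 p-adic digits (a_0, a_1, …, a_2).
Σ a^n = 1/(1 − a) = -1/1065;  first 3 digits = (1, 4, 9)

v_13(a) = 1 ≥ 1, so the series converges in ℤ_13 to 1/(1 − a) = 1/(1 − 1066) = -1/1065. Expand this rational in ℤ_13: compute digits iteratively via d_i = x_i mod 13, x_{i+1} = (x_i − d_i)/13. The first 3 digits are (1, 4, 9).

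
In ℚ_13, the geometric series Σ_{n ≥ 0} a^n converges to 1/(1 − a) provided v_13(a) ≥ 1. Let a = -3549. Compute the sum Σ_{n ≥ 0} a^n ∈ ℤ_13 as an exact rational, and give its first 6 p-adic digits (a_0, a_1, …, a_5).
Σ a^n = 1/(1 − a) = 1/3550;  first 6 digits = (1, 0, 5, 11, 11, 7)

v_13(a) = 2 ≥ 1, so the series converges in ℤ_13 to 1/(1 − a) = 1/(1 − (-3549)) = 1/3550. Expand this rational in ℤ_13: compute digits iteratively via d_i = x_i mod 13, x_{i+1} = (x_i − d_i)/13. The first 6 digits are (1, 0, 5, 11, 11, 7).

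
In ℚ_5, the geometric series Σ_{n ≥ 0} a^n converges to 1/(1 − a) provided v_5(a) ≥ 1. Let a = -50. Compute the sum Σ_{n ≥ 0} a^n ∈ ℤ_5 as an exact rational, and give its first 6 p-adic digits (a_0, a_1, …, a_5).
Σ a^n = 1/(1 − a) = 1/51;  first 6 digits = (1, 0, 3, 4, 3, 0)

v_5(a) = 2 ≥ 1, so the series converges in ℤ_5 to 1/(1 − a) = 1/(1 − (-50)) = 1/51. Expand this rational in ℤ_5: compute digits iteratively via d_i = x_i mod 5, x_{i+1} = (x_i − d_i)/5. The first 6 digits are (1, 0, 3, 4, 3, 0).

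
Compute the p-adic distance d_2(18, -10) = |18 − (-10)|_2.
d_2(18, -10) = 1/4

Step 1 — x − y = 18 − (-10) = 28. Step 2 — v_2(28) = 2 (factor: 28 = (2^2 · 7); the sign does not affect v_p). Step 3 — |x − y|_2 = 2^{-2} = 1/4.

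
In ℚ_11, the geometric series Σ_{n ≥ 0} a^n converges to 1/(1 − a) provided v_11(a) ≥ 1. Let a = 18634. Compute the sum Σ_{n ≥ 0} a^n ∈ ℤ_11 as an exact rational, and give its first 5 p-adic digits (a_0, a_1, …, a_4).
Σ a^n = 1/(1 − a) = -1/18633;  first 5 digits = (1, 0, 0, 3, 1)

v_11(a) = 3 ≥ 1, so the series converges in ℤ_11 to 1/(1 − a) = 1/(1 − 18634) = -1/18633. Expand this rational in ℤ_11: compute digits iteratively via d_i = x_i mod 11, x_{i+1} = (x_i − d_i)/11. The first 5 digits are (1, 0, 0, 3, 1).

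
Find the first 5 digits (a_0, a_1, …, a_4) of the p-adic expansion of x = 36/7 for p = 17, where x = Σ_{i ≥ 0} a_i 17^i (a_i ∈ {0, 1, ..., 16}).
(a_0, …, a_4) = (10, 7, 2, 12, 9)

v_17(36/7) = 0 (numerator and denominator both coprime to 17), so x ∈ ℤ_17^×. Compute digits iteratively via a_i = x_i mod 17, x_{i+1} = (x_i − a_i)/17, with x_0 = x:
  x_0 = 36/7;  a_0 = 10;  x_1 = (x_0 − 10)/17 = -2/7
  x_1 = -2/7;  a_1 = 7;  x_2 = (x_1 − 7)/17 = -3/7
  x_2 = -3/7;  a_2 = 2;  x_3 = (x_2 − 2)/17 = -1/7
  x_3 = -1/7;  a_3 = 12;  x_4 = (x_3 − 12)/17 = -5/7
  x_4 = -5/7;  a_4 = 9;  x_5 = (x_4 − 9)/17 = -4/7
Digits: (10, 7, 2, 12, 9).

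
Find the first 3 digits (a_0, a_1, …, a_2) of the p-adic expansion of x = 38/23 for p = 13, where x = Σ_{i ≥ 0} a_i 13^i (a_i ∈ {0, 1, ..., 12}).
(a_0, …, a_2) = (9, 0, 9)

v_13(38/23) = 0 (numerator and denominator both coprime to 13), so x ∈ ℤ_13^×. Compute digits iteratively via a_i = x_i mod 13, x_{i+1} = (x_i − a_i)/13, with x_0 = x:
  x_0 = 38/23;  a_0 = 9;  x_1 = (x_0 − 9)/13 = -13/23
  x_1 = -13/23;  a_1 = 0;  x_2 = (x_1 − 0)/13 = -1/23
  x_2 = -1/23;  a_2 = 9;  x_3 = (x_2 − 9)/13 = -16/23
Digits: (9, 0, 9).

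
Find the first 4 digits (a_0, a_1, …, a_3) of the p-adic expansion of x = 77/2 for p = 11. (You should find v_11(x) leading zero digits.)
(a_0, …, a_3) = (0, 9, 5, 5)

v_11(77/2) = 1, so a_0 = ... = a_0 = 0. Factor out: x = 11^1 · u with u = 7/2 a unit in ℤ_11. Expand u iteratively via a_{v+i} = u_i mod 11, u_{i+1} = (u_i − a_{v+i})/11:
  u_0 = 7/2;  a_1 = 9;  u_1 = (u_0 − 9)/11 = -1/2
  u_1 = -1/2;  a_2 = 5;  u_2 = (u_1 − 5)/11 = -1/2
  u_2 = -1/2;  a_3 = 5;  u_3 = (u_2 − 5)/11 = -1/2
Digits: (0, 9, 5, 5).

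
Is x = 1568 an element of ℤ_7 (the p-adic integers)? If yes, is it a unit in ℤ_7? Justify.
x ∈ ℤ_7 but not a unit; v_7(x) = 2 > 0

ℤ_7 = {x ∈ ℚ_7 : v_7(x) ≥ 0} and ℤ_7^× = {x ∈ ℤ_7 : v_7(x) = 0}. Here v_7(1568) = v_7(num) − v_7(den) = 2; compare against these criteria.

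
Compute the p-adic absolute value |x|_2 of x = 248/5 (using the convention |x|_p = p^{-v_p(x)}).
|248/5|_2 = 1/8

Step 1 — compute v_2(x) by factoring powers of 2 out of the numerator and denominator: v_2(248/5) = 3. Step 2 — apply |x|_p = p^{-v_p(x)} = 2^{-3} = 1/8.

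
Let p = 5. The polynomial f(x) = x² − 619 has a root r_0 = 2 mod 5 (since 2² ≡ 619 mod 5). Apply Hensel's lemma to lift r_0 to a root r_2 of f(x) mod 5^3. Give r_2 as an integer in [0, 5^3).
r_2 = 37 (mod 125)

Hensel's recurrence: r_{i+1} = r_i − f(r_i)·(f′(r_i))^{-1} mod 5^{i+2}, with f′(x) = 2x. Iterate:
  r_0 = 2 (mod 5)
  r_1 = 12 (mod 25)
  r_2 = 37 (mod 125)
Final: r_2 = 37, and one checks f(r_2) ≡ 0 mod 5^3.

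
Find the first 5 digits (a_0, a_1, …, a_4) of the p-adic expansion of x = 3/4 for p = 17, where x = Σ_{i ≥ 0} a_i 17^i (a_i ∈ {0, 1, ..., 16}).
(a_0, …, a_4) = (5, 4, 4, 4, 4)

v_17(3/4) = 0 (numerator and denominator both coprime to 17), so x ∈ ℤ_17^×. Compute digits iteratively via a_i = x_i mod 17, x_{i+1} = (x_i − a_i)/17, with x_0 = x:
  x_0 = 3/4;  a_0 = 5;  x_1 = (x_0 − 5)/17 = -1/4
  x_1 = -1/4;  a_1 = 4;  x_2 = (x_1 − 4)/17 = -1/4
  x_2 = -1/4;  a_2 = 4;  x_3 = (x_2 − 4)/17 = -1/4
  x_3 = -1/4;  a_3 = 4;  x_4 = (x_3 − 4)/17 = -1/4
  x_4 = -1/4;  a_4 = 4;  x_5 = (x_4 − 4)/17 = -1/4
Digits: (5, 4, 4, 4, 4).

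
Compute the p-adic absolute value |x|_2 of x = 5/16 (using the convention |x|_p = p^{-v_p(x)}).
|5/16|_2 = 16

Step 1 — compute v_2(x) by factoring powers of 2 out of the numerator and denominator: v_2(5/16) = -4. Step 2 — apply |x|_p = p^{-v_p(x)} = 2^{4} = 16.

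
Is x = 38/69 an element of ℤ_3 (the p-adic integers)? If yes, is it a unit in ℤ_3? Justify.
x ∉ ℤ_3 (v_3(x) = -1 < 0)

ℤ_3 = {x ∈ ℚ_3 : v_3(x) ≥ 0} and ℤ_3^× = {x ∈ ℤ_3 : v_3(x) = 0}. Here v_3(38/69) = v_3(num) − v_3(den) = -1; compare against these criteria.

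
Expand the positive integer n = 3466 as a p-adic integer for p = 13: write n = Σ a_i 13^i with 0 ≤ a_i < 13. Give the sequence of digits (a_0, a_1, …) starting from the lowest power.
(a_0, a_1, …) = (8, 6, 7, 1)

Repeated division by 13 gives the digits low-to-high: 3466 = 8 + 6·13^1 + 7·13^2 + 1·13^3. Digit sequence: (8, 6, 7, 1).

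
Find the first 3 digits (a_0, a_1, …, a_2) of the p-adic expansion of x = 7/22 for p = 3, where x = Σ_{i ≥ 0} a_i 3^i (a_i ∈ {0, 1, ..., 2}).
(a_0, …, a_2) = (1, 1, 0)

v_3(7/22) = 0 (numerator and denominator both coprime to 3), so x ∈ ℤ_3^×. Compute digits iteratively via a_i = x_i mod 3, x_{i+1} = (x_i − a_i)/3, with x_0 = x:
  x_0 = 7/22;  a_0 = 1;  x_1 = (x_0 − 1)/3 = -5/22
  x_1 = -5/22;  a_1 = 1;  x_2 = (x_1 − 1)/3 = -9/22
  x_2 = -9/22;  a_2 = 0;  x_3 = (x_2 − 0)/3 = -3/22
Digits: (1, 1, 0).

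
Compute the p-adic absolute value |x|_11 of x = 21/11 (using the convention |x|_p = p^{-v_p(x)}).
|21/11|_11 = 11

Step 1 — compute v_11(x) by factoring powers of 11 out of the numerator and denominator: v_11(21/11) = -1. Step 2 — apply |x|_p = p^{-v_p(x)} = 11^{1} = 11.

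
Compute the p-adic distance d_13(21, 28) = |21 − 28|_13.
d_13(21, 28) = 1

Step 1 — x − y = 21 − 28 = -7. Step 2 — v_13(-7) = 0 (factor: -7 = −(13^0 · 7); the sign does not affect v_p). Step 3 — |x − y|_13 = 13^{0} = 1.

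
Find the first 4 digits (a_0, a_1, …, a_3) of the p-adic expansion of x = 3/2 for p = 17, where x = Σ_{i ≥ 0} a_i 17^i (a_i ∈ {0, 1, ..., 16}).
(a_0, …, a_3) = (10, 8, 8, 8)

v_17(3/2) = 0 (numerator and denominator both coprime to 17), so x ∈ ℤ_17^×. Compute digits iteratively via a_i = x_i mod 17, x_{i+1} = (x_i − a_i)/17, with x_0 = x:
  x_0 = 3/2;  a_0 = 10;  x_1 = (x_0 − 10)/17 = -1/2
  x_1 = -1/2;  a_1 = 8;  x_2 = (x_1 − 8)/17 = -1/2
  x_2 = -1/2;  a_2 = 8;  x_3 = (x_2 − 8)/17 = -1/2
  x_3 = -1/2;  a_3 = 8;  x_4 = (x_3 − 8)/17 = -1/2
Digits: (10, 8, 8, 8).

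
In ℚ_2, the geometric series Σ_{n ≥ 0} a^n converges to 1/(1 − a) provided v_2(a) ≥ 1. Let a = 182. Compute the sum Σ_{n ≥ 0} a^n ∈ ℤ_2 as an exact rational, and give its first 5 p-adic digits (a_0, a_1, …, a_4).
Σ a^n = 1/(1 − a) = -1/181;  first 5 digits = (1, 1, 0, 0, 0)

v_2(a) = 1 ≥ 1, so the series converges in ℤ_2 to 1/(1 − a) = 1/(1 − 182) = -1/181. Expand this rational in ℤ_2: compute digits iteratively via d_i = x_i mod 2, x_{i+1} = (x_i − d_i)/2. The first 5 digits are (1, 1, 0, 0, 0).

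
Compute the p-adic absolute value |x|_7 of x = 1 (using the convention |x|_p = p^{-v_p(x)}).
|1|_7 = 1

Step 1 — compute v_7(x) by factoring powers of 7 out of the numerator and denominator: v_7(1) = 0. Step 2 — apply |x|_p = p^{-v_p(x)} = 7^{0} = 1.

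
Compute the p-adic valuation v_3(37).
v_3(37) = 0

v_3(n) is the largest exponent k such that 3^k divides n. Factor out: 37 = 3^0 · 37. (Sign doesn't affect v_p.) So v_3(37) = 0.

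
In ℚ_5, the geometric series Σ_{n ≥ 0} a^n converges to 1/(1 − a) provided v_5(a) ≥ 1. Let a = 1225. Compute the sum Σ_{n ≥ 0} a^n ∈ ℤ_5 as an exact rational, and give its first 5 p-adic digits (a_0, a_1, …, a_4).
Σ a^n = 1/(1 − a) = -1/1224;  first 5 digits = (1, 0, 4, 4, 2)

v_5(a) = 2 ≥ 1, so the series converges in ℤ_5 to 1/(1 − a) = 1/(1 − 1225) = -1/1224. Expand this rational in ℤ_5: compute digits iteratively via d_i = x_i mod 5, x_{i+1} = (x_i − d_i)/5. The first 5 digits are (1, 0, 4, 4, 2).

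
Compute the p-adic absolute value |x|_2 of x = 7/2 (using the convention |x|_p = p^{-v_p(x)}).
|7/2|_2 = 2

Step 1 — compute v_2(x) by factoring powers of 2 out of the numerator and denominator: v_2(7/2) = -1. Step 2 — apply |x|_p = p^{-v_p(x)} = 2^{1} = 2.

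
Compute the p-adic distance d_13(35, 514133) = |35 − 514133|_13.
d_13(35, 514133) = 1/28561

Step 1 — x − y = 35 − 514133 = -514098. Step 2 — v_13(-514098) = 4 (factor: -514098 = −(13^4 · 18); the sign does not affect v_p). Step 3 — |x − y|_13 = 13^{-4} = 1/28561.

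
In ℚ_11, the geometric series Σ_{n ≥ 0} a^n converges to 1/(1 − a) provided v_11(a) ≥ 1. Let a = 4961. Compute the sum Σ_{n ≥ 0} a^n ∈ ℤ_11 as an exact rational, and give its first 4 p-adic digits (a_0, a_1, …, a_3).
Σ a^n = 1/(1 − a) = -1/4960;  first 4 digits = (1, 0, 8, 3)

v_11(a) = 2 ≥ 1, so the series converges in ℤ_11 to 1/(1 − a) = 1/(1 − 4961) = -1/4960. Expand this rational in ℤ_11: compute digits iteratively via d_i = x_i mod 11, x_{i+1} = (x_i − d_i)/11. The first 4 digits are (1, 0, 8, 3).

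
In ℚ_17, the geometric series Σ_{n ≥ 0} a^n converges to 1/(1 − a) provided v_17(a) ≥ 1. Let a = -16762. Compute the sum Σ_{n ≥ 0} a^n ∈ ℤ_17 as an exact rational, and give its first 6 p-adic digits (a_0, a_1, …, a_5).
Σ a^n = 1/(1 − a) = 1/16763;  first 6 digits = (1, 0, 10, 13, 14, 10)

v_17(a) = 2 ≥ 1, so the series converges in ℤ_17 to 1/(1 − a) = 1/(1 − (-16762)) = 1/16763. Expand this rational in ℤ_17: compute digits iteratively via d_i = x_i mod 17, x_{i+1} = (x_i − d_i)/17. The first 6 digits are (1, 0, 10, 13, 14, 10).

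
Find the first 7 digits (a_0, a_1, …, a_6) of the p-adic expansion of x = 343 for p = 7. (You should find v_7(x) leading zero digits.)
(a_0, …, a_6) = (0, 0, 0, 1, 0, 0, 0)

v_7(343) = 3, so a_0 = ... = a_2 = 0. Factor out: x = 7^3 · u with u = 1 a unit in ℤ_7. Expand u iteratively via a_{v+i} = u_i mod 7, u_{i+1} = (u_i − a_{v+i})/7:
  u_0 = 1;  a_3 = 1;  u_1 = (u_0 − 1)/7 = 0
  u_1 = 0;  a_4 = 0;  u_2 = (u_1 − 0)/7 = 0
  u_2 = 0;  a_5 = 0;  u_3 = (u_2 − 0)/7 = 0
  u_3 = 0;  a_6 = 0;  u_4 = (u_3 − 0)/7 = 0
Digits: (0, 0, 0, 1, 0, 0, 0).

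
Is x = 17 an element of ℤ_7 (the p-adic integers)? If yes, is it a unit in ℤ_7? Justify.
x ∈ ℤ_7^× (unit); v_7(x) = 0

ℤ_7 = {x ∈ ℚ_7 : v_7(x) ≥ 0} and ℤ_7^× = {x ∈ ℤ_7 : v_7(x) = 0}. Here v_7(17) = v_7(num) − v_7(den) = 0; compare against these criteria.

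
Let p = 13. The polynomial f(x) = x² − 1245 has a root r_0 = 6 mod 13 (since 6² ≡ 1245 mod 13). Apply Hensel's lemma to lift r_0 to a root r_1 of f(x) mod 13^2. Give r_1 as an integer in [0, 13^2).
r_1 = 149 (mod 169)

Hensel's recurrence: r_{i+1} = r_i − f(r_i)·(f′(r_i))^{-1} mod 13^{i+2}, with f′(x) = 2x. Iterate:
  r_0 = 6 (mod 13)
  r_1 = 149 (mod 169)
Final: r_1 = 149, and one checks f(r_1) ≡ 0 mod 13^2.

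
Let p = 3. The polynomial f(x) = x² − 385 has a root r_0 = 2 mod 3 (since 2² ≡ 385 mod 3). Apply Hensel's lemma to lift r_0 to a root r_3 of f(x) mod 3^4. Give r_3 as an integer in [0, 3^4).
r_3 = 41 (mod 81)

Hensel's recurrence: r_{i+1} = r_i − f(r_i)·(f′(r_i))^{-1} mod 3^{i+2}, with f′(x) = 2x. Iterate:
  r_0 = 2 (mod 3)
  r_1 = 5 (mod 9)
  r_2 = 14 (mod 27)
  r_3 = 41 (mod 81)
Final: r_3 = 41, and one checks f(r_3) ≡ 0 mod 3^4.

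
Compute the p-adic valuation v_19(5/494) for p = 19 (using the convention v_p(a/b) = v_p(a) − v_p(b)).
v_19(5/494) = -1

Factor powers of 19 from the numerator and denominator of the reduced fraction: 5 = 19^0 · 5 and 494 = 19^1 · 26. Apply v_p(a/b) = v_p(a) − v_p(b): v_19(5/494) = 0 − 1 = -1.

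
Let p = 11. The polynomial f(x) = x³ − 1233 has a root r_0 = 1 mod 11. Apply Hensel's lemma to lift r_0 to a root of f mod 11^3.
r_2 = 210 (mod 1331)

Hensel: r_{i+1} = r_i − f(r_i)/f′(r_i) mod 11^{i+2}, where f′(x) = 3x². Iterate:
  r_0 = 1 (mod 11)
  r_1 = 89 (mod 121)
  r_2 = 210 (mod 1331)
Final: r = 210 with f(r) ≡ 0 mod 11^3.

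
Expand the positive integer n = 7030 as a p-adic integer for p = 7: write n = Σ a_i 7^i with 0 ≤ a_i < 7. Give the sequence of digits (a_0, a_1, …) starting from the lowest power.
(a_0, a_1, …) = (2, 3, 3, 6, 2)

Repeated division by 7 gives the digits low-to-high: 7030 = 2 + 3·7^1 + 3·7^2 + 6·7^3 + 2·7^4. Digit sequence: (2, 3, 3, 6, 2).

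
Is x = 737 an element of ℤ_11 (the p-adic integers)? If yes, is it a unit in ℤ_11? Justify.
x ∈ ℤ_11 but not a unit; v_11(x) = 1 > 0

ℤ_11 = {x ∈ ℚ_11 : v_11(x) ≥ 0} and ℤ_11^× = {x ∈ ℤ_11 : v_11(x) = 0}. Here v_11(737) = v_11(num) − v_11(den) = 1; compare against these criteria.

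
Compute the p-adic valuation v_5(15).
v_5(15) = 1

v_5(n) is the largest exponent k such that 5^k divides n. Factor out: 15 = 5^1 · 3. (Sign doesn't affect v_p.) So v_5(15) = 1.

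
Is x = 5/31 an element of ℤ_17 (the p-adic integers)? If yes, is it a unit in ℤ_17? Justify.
x ∈ ℤ_17^× (unit); v_17(x) = 0

ℤ_17 = {x ∈ ℚ_17 : v_17(x) ≥ 0} and ℤ_17^× = {x ∈ ℤ_17 : v_17(x) = 0}. Here v_17(5/31) = v_17(num) − v_17(den) = 0; compare against these criteria.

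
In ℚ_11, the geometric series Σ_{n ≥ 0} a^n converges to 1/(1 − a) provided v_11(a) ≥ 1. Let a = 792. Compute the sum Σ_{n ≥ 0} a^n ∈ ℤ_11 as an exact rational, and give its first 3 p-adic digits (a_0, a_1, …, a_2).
Σ a^n = 1/(1 − a) = -1/791;  first 3 digits = (1, 6, 9)

v_11(a) = 1 ≥ 1, so the series converges in ℤ_11 to 1/(1 − a) = 1/(1 − 792) = -1/791. Expand this rational in ℤ_11: compute digits iteratively via d_i = x_i mod 11, x_{i+1} = (x_i − d_i)/11. The first 3 digits are (1, 6, 9).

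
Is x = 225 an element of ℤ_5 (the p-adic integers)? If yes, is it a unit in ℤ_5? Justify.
x ∈ ℤ_5 but not a unit; v_5(x) = 2 > 0

ℤ_5 = {x ∈ ℚ_5 : v_5(x) ≥ 0} and ℤ_5^× = {x ∈ ℤ_5 : v_5(x) = 0}. Here v_5(225) = v_5(num) − v_5(den) = 2; compare against these criteria.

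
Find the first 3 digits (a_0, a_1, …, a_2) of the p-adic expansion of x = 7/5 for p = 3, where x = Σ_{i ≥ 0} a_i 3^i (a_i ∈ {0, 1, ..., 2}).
(a_0, …, a_2) = (2, 1, 2)

v_3(7/5) = 0 (numerator and denominator both coprime to 3), so x ∈ ℤ_3^×. Compute digits iteratively via a_i = x_i mod 3, x_{i+1} = (x_i − a_i)/3, with x_0 = x:
  x_0 = 7/5;  a_0 = 2;  x_1 = (x_0 − 2)/3 = -1/5
  x_1 = -1/5;  a_1 = 1;  x_2 = (x_1 − 1)/3 = -2/5
  x_2 = -2/5;  a_2 = 2;  x_3 = (x_2 − 2)/3 = -4/5
Digits: (2, 1, 2).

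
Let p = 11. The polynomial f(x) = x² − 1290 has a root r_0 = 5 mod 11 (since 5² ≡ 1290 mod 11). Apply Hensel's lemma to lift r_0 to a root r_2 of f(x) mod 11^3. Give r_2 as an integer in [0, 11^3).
r_2 = 1160 (mod 1331)

Hensel's recurrence: r_{i+1} = r_i − f(r_i)·(f′(r_i))^{-1} mod 11^{i+2}, with f′(x) = 2x. Iterate:
  r_0 = 5 (mod 11)
  r_1 = 71 (mod 121)
  r_2 = 1160 (mod 1331)
Final: r_2 = 1160, and one checks f(r_2) ≡ 0 mod 11^3.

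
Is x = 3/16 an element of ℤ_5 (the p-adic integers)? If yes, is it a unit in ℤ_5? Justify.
x ∈ ℤ_5^× (unit); v_5(x) = 0

ℤ_5 = {x ∈ ℚ_5 : v_5(x) ≥ 0} and ℤ_5^× = {x ∈ ℤ_5 : v_5(x) = 0}. Here v_5(3/16) = v_5(num) − v_5(den) = 0; compare against these criteria.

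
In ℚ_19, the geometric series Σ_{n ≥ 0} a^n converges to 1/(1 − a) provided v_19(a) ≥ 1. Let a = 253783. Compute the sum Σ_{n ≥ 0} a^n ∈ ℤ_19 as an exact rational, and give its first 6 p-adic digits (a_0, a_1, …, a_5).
Σ a^n = 1/(1 − a) = -1/253782;  first 6 digits = (1, 0, 0, 18, 1, 0)

v_19(a) = 3 ≥ 1, so the series converges in ℤ_19 to 1/(1 − a) = 1/(1 − 253783) = -1/253782. Expand this rational in ℤ_19: compute digits iteratively via d_i = x_i mod 19, x_{i+1} = (x_i − d_i)/19. The first 6 digits are (1, 0, 0, 18, 1, 0).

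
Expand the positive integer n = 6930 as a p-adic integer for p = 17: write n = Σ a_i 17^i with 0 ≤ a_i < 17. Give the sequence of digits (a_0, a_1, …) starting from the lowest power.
(a_0, a_1, …) = (11, 16, 6, 1)

Repeated division by 17 gives the digits low-to-high: 6930 = 11 + 16·17^1 + 6·17^2 + 1·17^3. Digit sequence: (11, 16, 6, 1).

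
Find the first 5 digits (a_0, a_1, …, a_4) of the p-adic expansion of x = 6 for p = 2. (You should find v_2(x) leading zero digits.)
(a_0, …, a_4) = (0, 1, 1, 0, 0)

v_2(6) = 1, so a_0 = ... = a_0 = 0. Factor out: x = 2^1 · u with u = 3 a unit in ℤ_2. Expand u iteratively via a_{v+i} = u_i mod 2, u_{i+1} = (u_i − a_{v+i})/2:
  u_0 = 3;  a_1 = 1;  u_1 = (u_0 − 1)/2 = 1
  u_1 = 1;  a_2 = 1;  u_2 = (u_1 − 1)/2 = 0
  u_2 = 0;  a_3 = 0;  u_3 = (u_2 − 0)/2 = 0
  u_3 = 0;  a_4 = 0;  u_4 = (u_3 − 0)/2 = 0
Digits: (0, 1, 1, 0, 0).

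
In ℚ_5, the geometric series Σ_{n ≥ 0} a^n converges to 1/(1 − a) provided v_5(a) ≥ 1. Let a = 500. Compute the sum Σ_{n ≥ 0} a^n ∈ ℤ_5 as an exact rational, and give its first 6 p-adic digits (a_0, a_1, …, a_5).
Σ a^n = 1/(1 − a) = -1/499;  first 6 digits = (1, 0, 0, 4, 0, 0)

v_5(a) = 3 ≥ 1, so the series converges in ℤ_5 to 1/(1 − a) = 1/(1 − 500) = -1/499. Expand this rational in ℤ_5: compute digits iteratively via d_i = x_i mod 5, x_{i+1} = (x_i − d_i)/5. The first 6 digits are (1, 0, 0, 4, 0, 0).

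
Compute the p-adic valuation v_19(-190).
v_19(-190) = 1

v_19(n) is the largest exponent k such that 19^k divides n. Factor out: -190 = -19^1 · 10. (Sign doesn't affect v_p.) So v_19(-190) = 1.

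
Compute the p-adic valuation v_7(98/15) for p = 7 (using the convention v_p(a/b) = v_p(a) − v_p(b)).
v_7(98/15) = 2

Factor powers of 7 from the numerator and denominator of the reduced fraction: 98 = 7^2 · 2 and 15 = 7^0 · 15. Apply v_p(a/b) = v_p(a) − v_p(b): v_7(98/15) = 2 − 0 = 2.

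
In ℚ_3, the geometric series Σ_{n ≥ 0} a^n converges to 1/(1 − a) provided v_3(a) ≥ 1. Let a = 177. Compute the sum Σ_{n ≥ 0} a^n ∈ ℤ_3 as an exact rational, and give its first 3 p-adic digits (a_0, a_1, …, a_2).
Σ a^n = 1/(1 − a) = -1/176;  first 3 digits = (1, 2, 2)

v_3(a) = 1 ≥ 1, so the series converges in ℤ_3 to 1/(1 − a) = 1/(1 − 177) = -1/176. Expand this rational in ℤ_3: compute digits iteratively via d_i = x_i mod 3, x_{i+1} = (x_i − d_i)/3. The first 3 digits are (1, 2, 2).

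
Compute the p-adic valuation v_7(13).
v_7(13) = 0

v_7(n) is the largest exponent k such that 7^k divides n. Factor out: 13 = 7^0 · 13. (Sign doesn't affect v_p.) So v_7(13) = 0.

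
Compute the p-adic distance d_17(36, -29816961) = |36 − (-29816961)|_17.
d_17(36, -29816961) = 1/1419857

Step 1 — x − y = 36 − (-29816961) = 29816997. Step 2 — v_17(29816997) = 5 (factor: 29816997 = (17^5 · 21); the sign does not affect v_p). Step 3 — |x − y|_17 = 17^{-5} = 1/1419857.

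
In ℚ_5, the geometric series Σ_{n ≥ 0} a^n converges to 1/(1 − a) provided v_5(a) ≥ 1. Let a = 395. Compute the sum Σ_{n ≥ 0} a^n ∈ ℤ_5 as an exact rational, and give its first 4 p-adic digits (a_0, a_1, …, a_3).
Σ a^n = 1/(1 − a) = -1/394;  first 4 digits = (1, 4, 1, 0)

v_5(a) = 1 ≥ 1, so the series converges in ℤ_5 to 1/(1 − a) = 1/(1 − 395) = -1/394. Expand this rational in ℤ_5: compute digits iteratively via d_i = x_i mod 5, x_{i+1} = (x_i − d_i)/5. The first 4 digits are (1, 4, 1, 0).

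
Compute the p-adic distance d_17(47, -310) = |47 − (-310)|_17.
d_17(47, -310) = 1/17

Step 1 — x − y = 47 − (-310) = 357. Step 2 — v_17(357) = 1 (factor: 357 = (17^1 · 21); the sign does not affect v_p). Step 3 — |x − y|_17 = 17^{-1} = 1/17.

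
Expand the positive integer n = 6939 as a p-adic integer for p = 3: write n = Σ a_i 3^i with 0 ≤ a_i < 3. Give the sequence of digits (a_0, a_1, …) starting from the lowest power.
(a_0, a_1, …) = (0, 0, 0, 2, 1, 1, 0, 0, 1)

Repeated division by 3 gives the digits low-to-high: 6939 = 2·3^3 + 1·3^4 + 1·3^5 + 1·3^8. Digit sequence: (0, 0, 0, 2, 1, 1, 0, 0, 1).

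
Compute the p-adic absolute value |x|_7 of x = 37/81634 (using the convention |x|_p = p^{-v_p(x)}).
|37/81634|_7 = 2401

Step 1 — compute v_7(x) by factoring powers of 7 out of the numerator and denominator: v_7(37/81634) = -4. Step 2 — apply |x|_p = p^{-v_p(x)} = 7^{4} = 2401.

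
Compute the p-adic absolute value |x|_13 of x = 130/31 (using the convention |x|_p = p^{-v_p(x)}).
|130/31|_13 = 1/13

Step 1 — compute v_13(x) by factoring powers of 13 out of the numerator and denominator: v_13(130/31) = 1. Step 2 — apply |x|_p = p^{-v_p(x)} = 13^{-1} = 1/13.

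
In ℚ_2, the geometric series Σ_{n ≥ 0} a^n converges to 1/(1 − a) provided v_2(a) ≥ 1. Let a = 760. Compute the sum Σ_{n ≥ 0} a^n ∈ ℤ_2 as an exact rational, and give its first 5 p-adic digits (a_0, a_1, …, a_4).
Σ a^n = 1/(1 − a) = -1/759;  first 5 digits = (1, 0, 0, 1, 1)

v_2(a) = 3 ≥ 1, so the series converges in ℤ_2 to 1/(1 − a) = 1/(1 − 760) = -1/759. Expand this rational in ℤ_2: compute digits iteratively via d_i = x_i mod 2, x_{i+1} = (x_i − d_i)/2. The first 5 digits are (1, 0, 0, 1, 1).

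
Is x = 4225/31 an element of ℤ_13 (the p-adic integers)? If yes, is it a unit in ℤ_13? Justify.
x ∈ ℤ_13 but not a unit; v_13(x) = 2 > 0

ℤ_13 = {x ∈ ℚ_13 : v_13(x) ≥ 0} and ℤ_13^× = {x ∈ ℤ_13 : v_13(x) = 0}. Here v_13(4225/31) = v_13(num) − v_13(den) = 2; compare against these criteria.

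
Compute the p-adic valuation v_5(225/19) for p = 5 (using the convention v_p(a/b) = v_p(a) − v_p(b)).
v_5(225/19) = 2

Factor powers of 5 from the numerator and denominator of the reduced fraction: 225 = 5^2 · 9 and 19 = 5^0 · 19. Apply v_p(a/b) = v_p(a) − v_p(b): v_5(225/19) = 2 − 0 = 2.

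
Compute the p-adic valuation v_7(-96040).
v_7(-96040) = 4

v_7(n) is the largest exponent k such that 7^k divides n. Factor out: -96040 = -7^4 · 40. (Sign doesn't affect v_p.) So v_7(-96040) = 4.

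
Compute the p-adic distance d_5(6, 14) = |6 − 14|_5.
d_5(6, 14) = 1

Step 1 — x − y = 6 − 14 = -8. Step 2 — v_5(-8) = 0 (factor: -8 = −(5^0 · 8); the sign does not affect v_p). Step 3 — |x − y|_5 = 5^{0} = 1.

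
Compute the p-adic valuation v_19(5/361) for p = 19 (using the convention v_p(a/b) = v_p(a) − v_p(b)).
v_19(5/361) = -2

Factor powers of 19 from the numerator and denominator of the reduced fraction: 5 = 19^0 · 5 and 361 = 19^2 · 1. Apply v_p(a/b) = v_p(a) − v_p(b): v_19(5/361) = 0 − 2 = -2.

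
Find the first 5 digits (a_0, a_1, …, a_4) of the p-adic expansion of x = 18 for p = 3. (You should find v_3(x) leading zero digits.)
(a_0, …, a_4) = (0, 0, 2, 0, 0)

v_3(18) = 2, so a_0 = ... = a_1 = 0. Factor out: x = 3^2 · u with u = 2 a unit in ℤ_3. Expand u iteratively via a_{v+i} = u_i mod 3, u_{i+1} = (u_i − a_{v+i})/3:
  u_0 = 2;  a_2 = 2;  u_1 = (u_0 − 2)/3 = 0
  u_1 = 0;  a_3 = 0;  u_2 = (u_1 − 0)/3 = 0
  u_2 = 0;  a_4 = 0;  u_3 = (u_2 − 0)/3 = 0
Digits: (0, 0, 2, 0, 0).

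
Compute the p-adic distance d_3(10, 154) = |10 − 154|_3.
d_3(10, 154) = 1/9

Step 1 — x − y = 10 − 154 = -144. Step 2 — v_3(-144) = 2 (factor: -144 = −(3^2 · 16); the sign does not affect v_p). Step 3 — |x − y|_3 = 3^{-2} = 1/9.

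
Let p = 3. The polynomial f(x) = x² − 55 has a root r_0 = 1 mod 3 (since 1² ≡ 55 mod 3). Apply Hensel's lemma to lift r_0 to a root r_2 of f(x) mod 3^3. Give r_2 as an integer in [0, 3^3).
r_2 = 1 (mod 27)

Hensel's recurrence: r_{i+1} = r_i − f(r_i)·(f′(r_i))^{-1} mod 3^{i+2}, with f′(x) = 2x. Iterate:
  r_0 = 1 (mod 3)
  r_1 = 1 (mod 9)
  r_2 = 1 (mod 27)
Final: r_2 = 1, and one checks f(r_2) ≡ 0 mod 3^3.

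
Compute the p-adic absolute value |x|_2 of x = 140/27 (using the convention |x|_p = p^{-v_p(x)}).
|140/27|_2 = 1/4

Step 1 — compute v_2(x) by factoring powers of 2 out of the numerator and denominator: v_2(140/27) = 2. Step 2 — apply |x|_p = p^{-v_p(x)} = 2^{-2} = 1/4.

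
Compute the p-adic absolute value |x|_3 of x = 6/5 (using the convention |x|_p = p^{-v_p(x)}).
|6/5|_3 = 1/3

Step 1 — compute v_3(x) by factoring powers of 3 out of the numerator and denominator: v_3(6/5) = 1. Step 2 — apply |x|_p = p^{-v_p(x)} = 3^{-1} = 1/3.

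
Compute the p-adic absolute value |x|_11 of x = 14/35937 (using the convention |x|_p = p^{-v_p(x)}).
|14/35937|_11 = 1331

Step 1 — compute v_11(x) by factoring powers of 11 out of the numerator and denominator: v_11(14/35937) = -3. Step 2 — apply |x|_p = p^{-v_p(x)} = 11^{3} = 1331.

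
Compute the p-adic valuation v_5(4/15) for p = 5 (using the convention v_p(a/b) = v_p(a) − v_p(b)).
v_5(4/15) = -1

Factor powers of 5 from the numerator and denominator of the reduced fraction: 4 = 5^0 · 4 and 15 = 5^1 · 3. Apply v_p(a/b) = v_p(a) − v_p(b): v_5(4/15) = 0 − 1 = -1.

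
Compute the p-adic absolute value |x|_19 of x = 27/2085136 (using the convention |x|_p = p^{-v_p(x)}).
|27/2085136|_19 = 130321

Step 1 — compute v_19(x) by factoring powers of 19 out of the numerator and denominator: v_19(27/2085136) = -4. Step 2 — apply |x|_p = p^{-v_p(x)} = 19^{4} = 130321.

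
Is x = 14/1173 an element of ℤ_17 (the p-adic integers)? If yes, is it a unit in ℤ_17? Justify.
x ∉ ℤ_17 (v_17(x) = -1 < 0)

ℤ_17 = {x ∈ ℚ_17 : v_17(x) ≥ 0} and ℤ_17^× = {x ∈ ℤ_17 : v_17(x) = 0}. Here v_17(14/1173) = v_17(num) − v_17(den) = -1; compare against these criteria.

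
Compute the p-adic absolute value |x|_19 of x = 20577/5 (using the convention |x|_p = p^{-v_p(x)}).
|20577/5|_19 = 1/6859

Step 1 — compute v_19(x) by factoring powers of 19 out of the numerator and denominator: v_19(20577/5) = 3. Step 2 — apply |x|_p = p^{-v_p(x)} = 19^{-3} = 1/6859.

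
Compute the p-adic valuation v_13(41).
v_13(41) = 0

v_13(n) is the largest exponent k such that 13^k divides n. Factor out: 41 = 13^0 · 41. (Sign doesn't affect v_p.) So v_13(41) = 0.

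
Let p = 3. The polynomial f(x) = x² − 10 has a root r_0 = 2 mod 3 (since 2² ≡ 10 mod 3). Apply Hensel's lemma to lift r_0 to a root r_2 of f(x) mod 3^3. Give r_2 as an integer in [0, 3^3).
r_2 = 8 (mod 27)

Hensel's recurrence: r_{i+1} = r_i − f(r_i)·(f′(r_i))^{-1} mod 3^{i+2}, with f′(x) = 2x. Iterate:
  r_0 = 2 (mod 3)
  r_1 = 8 (mod 9)
  r_2 = 8 (mod 27)
Final: r_2 = 8, and one checks f(r_2) ≡ 0 mod 3^3.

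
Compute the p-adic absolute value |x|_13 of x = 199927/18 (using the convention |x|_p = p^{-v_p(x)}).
|199927/18|_13 = 1/28561

Step 1 — compute v_13(x) by factoring powers of 13 out of the numerator and denominator: v_13(199927/18) = 4. Step 2 — apply |x|_p = p^{-v_p(x)} = 13^{-4} = 1/28561.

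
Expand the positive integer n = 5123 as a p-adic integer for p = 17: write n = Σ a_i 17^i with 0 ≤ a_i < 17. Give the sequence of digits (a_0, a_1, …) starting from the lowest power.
(a_0, a_1, …) = (6, 12, 0, 1)

Repeated division by 17 gives the digits low-to-high: 5123 = 6 + 12·17^1 + 1·17^3. Digit sequence: (6, 12, 0, 1).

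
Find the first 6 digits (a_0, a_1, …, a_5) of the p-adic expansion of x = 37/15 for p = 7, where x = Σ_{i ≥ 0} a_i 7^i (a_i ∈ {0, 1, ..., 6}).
(a_0, …, a_5) = (2, 1, 5, 3, 6, 0)

v_7(37/15) = 0 (numerator and denominator both coprime to 7), so x ∈ ℤ_7^×. Compute digits iteratively via a_i = x_i mod 7, x_{i+1} = (x_i − a_i)/7, with x_0 = x:
  x_0 = 37/15;  a_0 = 2;  x_1 = (x_0 − 2)/7 = 1/15
  x_1 = 1/15;  a_1 = 1;  x_2 = (x_1 − 1)/7 = -2/15
  x_2 = -2/15;  a_2 = 5;  x_3 = (x_2 − 5)/7 = -11/15
  x_3 = -11/15;  a_3 = 3;  x_4 = (x_3 − 3)/7 = -8/15
  x_4 = -8/15;  a_4 = 6;  x_5 = (x_4 − 6)/7 = -14/15
  x_5 = -14/15;  a_5 = 0;  x_6 = (x_5 − 0)/7 = -2/15
Digits: (2, 1, 5, 3, 6, 0).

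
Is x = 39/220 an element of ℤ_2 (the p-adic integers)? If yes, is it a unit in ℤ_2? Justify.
x ∉ ℤ_2 (v_2(x) = -2 < 0)

ℤ_2 = {x ∈ ℚ_2 : v_2(x) ≥ 0} and ℤ_2^× = {x ∈ ℤ_2 : v_2(x) = 0}. Here v_2(39/220) = v_2(num) − v_2(den) = -2; compare against these criteria.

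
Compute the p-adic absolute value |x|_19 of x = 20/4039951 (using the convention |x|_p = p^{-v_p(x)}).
|20/4039951|_19 = 130321

Step 1 — compute v_19(x) by factoring powers of 19 out of the numerator and denominator: v_19(20/4039951) = -4. Step 2 — apply |x|_p = p^{-v_p(x)} = 19^{4} = 130321.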